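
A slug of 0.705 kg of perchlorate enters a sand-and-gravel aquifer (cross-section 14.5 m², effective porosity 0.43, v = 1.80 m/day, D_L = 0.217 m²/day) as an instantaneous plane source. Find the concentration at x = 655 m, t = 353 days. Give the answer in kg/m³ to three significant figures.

0.00104 kg/m³

For an instantaneous plane source, C(x,t) = M/(n_e·A·√(4πDt)) · exp(−(x−vt)²/(4Dt)), with n_e·A the pore (flow) area.
Plume center vt = 1.80 × 353 = 635.4 m, so the well at 655 m is 19.6 m downgradient of the peak.
√(4πDt) = 31.03 m, giving peak height M/(n_e·A·√(4πDt)) = 0.705/(0.43 × 14.5 × 31.03) = 0.003644 kg/m³.
(x−vt)²/(4Dt) = (19.6)²/(4 × 0.217 × 353) = 1.254; exp(−1.254) = 0.2854.
C = 0.003644 × 0.2854 = 0.00104 kg/m³.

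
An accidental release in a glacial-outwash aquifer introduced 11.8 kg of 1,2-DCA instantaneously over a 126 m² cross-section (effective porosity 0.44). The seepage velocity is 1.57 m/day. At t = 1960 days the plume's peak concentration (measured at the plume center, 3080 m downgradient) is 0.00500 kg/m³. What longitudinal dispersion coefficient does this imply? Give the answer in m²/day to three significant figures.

0.0736 m²/day

At the plume center C_max = M/(n_e·A·√(4πDt)), so D = M²/(4πt·(n_e·A·C_max)²).
n_e·A·C_max = 0.44 × 126 × 0.00500 = 0.2772 kg/m.
D = 11.8²/(4π × 1960 × 0.2772²) = 0.0736 m²/day.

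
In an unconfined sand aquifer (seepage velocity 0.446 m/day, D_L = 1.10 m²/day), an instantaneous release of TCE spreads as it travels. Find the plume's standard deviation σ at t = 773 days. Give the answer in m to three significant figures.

Dispersive spreading gives a Gaussian with σ² = 2Dt; advection only shifts the center.
σ = √(2 × 1.10 × 773) = 41.2 m.

41.2 m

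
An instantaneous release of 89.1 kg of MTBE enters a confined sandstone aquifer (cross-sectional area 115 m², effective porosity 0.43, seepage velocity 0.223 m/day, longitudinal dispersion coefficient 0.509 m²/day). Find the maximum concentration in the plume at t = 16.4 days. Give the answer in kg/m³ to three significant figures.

The peak of an instantaneous 1D plume sits at x = vt; there the Gaussian factor is 1 and C_max = M/(n_e·A·√(4πDt)), where n_e·A is the pore area the mass is dissolved in.
√(4πDt) = √(4π × 0.509 × 16.4) = 10.24 m, so C_max = 89.1/(0.43 × 115 × 10.24) = 0.176 kg/m³.

0.176 kg/m³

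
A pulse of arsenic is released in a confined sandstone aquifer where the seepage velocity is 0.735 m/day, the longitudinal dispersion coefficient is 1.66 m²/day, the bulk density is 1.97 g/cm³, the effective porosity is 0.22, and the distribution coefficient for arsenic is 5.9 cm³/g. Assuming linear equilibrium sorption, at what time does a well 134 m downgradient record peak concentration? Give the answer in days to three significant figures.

Retardation factor R = 1 + ρ_b·K_d/n = 1 + 1.97 × 5.9/0.22 = 53.83.
Sorption retards both mechanisms: v_R = v/R = 0.01365 m/day, D_R = D/R = 0.03084 m²/day.
Peak time from v_R²t² + 2D_R t − x² = 0: t = (√(D_R² + v_R²x²) − D_R)/v_R².
√(D_R² + v_R²x²) = √(0.03084² + 0.01365² × 134²) = 1.829; v_R² = 0.0001863.
t = (1.829 − 0.03084)/0.0001863 = 9650 days.

9650 days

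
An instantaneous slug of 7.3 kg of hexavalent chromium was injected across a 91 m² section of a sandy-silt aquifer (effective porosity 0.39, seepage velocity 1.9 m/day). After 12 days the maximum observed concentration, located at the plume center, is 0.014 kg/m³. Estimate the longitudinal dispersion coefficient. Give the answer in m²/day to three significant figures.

At the plume center C_max = M/(n_e·A·√(4πDt)), so D = M²/(4πt·(n_e·A·C_max)²).
n_e·A·C_max = 0.39 × 91 × 0.014 = 0.4969 kg/m.
D = 7.3²/(4π × 12 × 0.4969²) = 1.43 m²/day.

1.43 m²/day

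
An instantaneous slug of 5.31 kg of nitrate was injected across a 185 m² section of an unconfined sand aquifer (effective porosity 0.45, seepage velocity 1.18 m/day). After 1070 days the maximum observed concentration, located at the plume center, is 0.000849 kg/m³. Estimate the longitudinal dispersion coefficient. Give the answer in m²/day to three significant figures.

0.420 m²/day

At the plume center C_max = M/(n_e·A·√(4πDt)), so D = M²/(4πt·(n_e·A·C_max)²).
n_e·A·C_max = 0.45 × 185 × 0.000849 = 0.07068 kg/m.
D = 5.31²/(4π × 1070 × 0.07068²) = 0.420 m²/day.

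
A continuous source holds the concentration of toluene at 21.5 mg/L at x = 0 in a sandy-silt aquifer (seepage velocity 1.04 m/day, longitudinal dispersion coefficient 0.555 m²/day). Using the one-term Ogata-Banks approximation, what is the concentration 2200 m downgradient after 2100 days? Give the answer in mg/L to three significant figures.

For a continuous step input, C/C₀ ≈ ½·erfc((x−vt)/(2√(Dt))).
vt = 1.04 × 2100 = 2184 m and 2√(Dt) = 2√(0.555 × 2100) = 68.28 m.
Argument (x−vt)/(2√(Dt)) = (2200 − 2184)/68.28 = 0.2343; ½·erfc(0.2343) = 0.3702.
C = 21.5 × 0.3702 = 7.96 mg/L.

7.96 mg/L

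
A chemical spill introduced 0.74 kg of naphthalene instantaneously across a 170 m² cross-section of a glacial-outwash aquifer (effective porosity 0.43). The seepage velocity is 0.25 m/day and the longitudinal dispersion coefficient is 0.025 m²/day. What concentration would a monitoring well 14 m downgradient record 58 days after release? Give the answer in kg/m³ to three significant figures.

For an instantaneous plane source, C(x,t) = M/(n_e·A·√(4πDt)) · exp(−(x−vt)²/(4Dt)), with n_e·A the pore (flow) area.
Plume center vt = 0.25 × 58 = 14.5 m, so the well at 14 m is 0.5 m upgradient of the peak.
√(4πDt) = 4.269 m, giving peak height M/(n_e·A·√(4πDt)) = 0.74/(0.43 × 170 × 4.269) = 0.002371 kg/m³.
(x−vt)²/(4Dt) = (-0.5)²/(4 × 0.025 × 58) = 0.04310; exp(−0.04310) = 0.9578.
C = 0.002371 × 0.9578 = 0.00227 kg/m³.

0.00227 kg/m³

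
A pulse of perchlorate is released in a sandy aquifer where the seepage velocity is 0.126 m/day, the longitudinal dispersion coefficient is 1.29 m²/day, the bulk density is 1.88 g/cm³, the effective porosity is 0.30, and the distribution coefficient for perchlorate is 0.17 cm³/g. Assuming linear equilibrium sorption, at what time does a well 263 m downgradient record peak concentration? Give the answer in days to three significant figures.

Retardation factor R = 1 + ρ_b·K_d/n = 1 + 1.88 × 0.17/0.30 = 2.065.
Sorption retards both mechanisms: v_R = v/R = 0.06102 m/day, D_R = D/R = 0.6247 m²/day.
Peak time from v_R²t² + 2D_R t − x² = 0: t = (√(D_R² + v_R²x²) − D_R)/v_R².
√(D_R² + v_R²x²) = √(0.6247² + 0.06102² × 263²) = 16.06; v_R² = 0.003723.
t = (16.06 − 0.6247)/0.003723 = 4150 days.

4150 days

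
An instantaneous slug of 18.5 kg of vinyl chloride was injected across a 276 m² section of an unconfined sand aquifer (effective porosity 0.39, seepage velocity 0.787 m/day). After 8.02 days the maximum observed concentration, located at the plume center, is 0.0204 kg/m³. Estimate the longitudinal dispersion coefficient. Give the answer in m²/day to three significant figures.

At the plume center C_max = M/(n_e·A·√(4πDt)), so D = M²/(4πt·(n_e·A·C_max)²).
n_e·A·C_max = 0.39 × 276 × 0.0204 = 2.196 kg/m.
D = 18.5²/(4π × 8.02 × 2.196²) = 0.704 m²/day.

0.704 m²/day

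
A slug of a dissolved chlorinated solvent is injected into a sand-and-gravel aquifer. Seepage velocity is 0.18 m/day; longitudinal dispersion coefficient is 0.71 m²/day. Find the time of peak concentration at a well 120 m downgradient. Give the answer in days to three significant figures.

645 days

For the 1D instantaneous-source solution, setting ∂C/∂t = 0 at fixed x gives v²t² + 2Dt − x² = 0, so t = (√(D² + v²x²) − D)/v².
√(D² + v²x²) = √(0.71² + 0.18² × 120²) = 21.61; v² = 0.0324.
t = (21.61 − 0.71)/0.0324 = 645 days (vs. the pure-advection estimate x/v = 667 d).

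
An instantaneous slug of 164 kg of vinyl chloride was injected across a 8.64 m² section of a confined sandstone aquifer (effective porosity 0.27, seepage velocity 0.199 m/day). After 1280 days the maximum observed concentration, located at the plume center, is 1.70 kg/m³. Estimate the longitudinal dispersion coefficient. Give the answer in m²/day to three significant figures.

0.106 m²/day

At the plume center C_max = M/(n_e·A·√(4πDt)), so D = M²/(4πt·(n_e·A·C_max)²).
n_e·A·C_max = 0.27 × 8.64 × 1.70 = 3.966 kg/m.
D = 164²/(4π × 1280 × 3.966²) = 0.106 m²/day.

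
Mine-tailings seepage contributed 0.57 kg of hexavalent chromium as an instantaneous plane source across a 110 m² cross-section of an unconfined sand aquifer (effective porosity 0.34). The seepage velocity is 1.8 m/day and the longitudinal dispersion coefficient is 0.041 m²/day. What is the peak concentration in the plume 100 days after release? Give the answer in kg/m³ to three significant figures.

0.00212 kg/m³

The peak of an instantaneous 1D plume sits at x = vt; there the Gaussian factor is 1 and C_max = M/(n_e·A·√(4πDt)), where n_e·A is the pore area the mass is dissolved in.
√(4πDt) = √(4π × 0.041 × 100) = 7.178 m, so C_max = 0.57/(0.34 × 110 × 7.178) = 0.00212 kg/m³.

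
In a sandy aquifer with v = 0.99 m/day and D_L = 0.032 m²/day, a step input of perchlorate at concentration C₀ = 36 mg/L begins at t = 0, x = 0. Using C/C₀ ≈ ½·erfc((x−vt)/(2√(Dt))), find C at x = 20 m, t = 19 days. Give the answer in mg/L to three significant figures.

5.05 mg/L

For a continuous step input, C/C₀ ≈ ½·erfc((x−vt)/(2√(Dt))).
vt = 0.99 × 19 = 18.81 m and 2√(Dt) = 2√(0.032 × 19) = 1.559 m.
Argument (x−vt)/(2√(Dt)) = (20 − 18.81)/1.559 = 0.7633; ½·erfc(0.7633) = 0.1402.
C = 36 × 0.1402 = 5.05 mg/L.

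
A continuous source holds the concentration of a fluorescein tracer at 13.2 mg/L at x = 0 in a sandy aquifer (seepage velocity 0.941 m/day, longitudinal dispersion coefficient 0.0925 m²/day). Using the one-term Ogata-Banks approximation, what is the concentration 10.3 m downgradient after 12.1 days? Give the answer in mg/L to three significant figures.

For a continuous step input, C/C₀ ≈ ½·erfc((x−vt)/(2√(Dt))).
vt = 0.941 × 12.1 = 11.3861 m and 2√(Dt) = 2√(0.0925 × 12.1) = 2.116 m.
Argument (x−vt)/(2√(Dt)) = (10.3 − 11.3861)/2.116 = -0.5133; ½·erfc(-0.5133) = 0.7661.
C = 13.2 × 0.7661 = 10.1 mg/L.

10.1 mg/L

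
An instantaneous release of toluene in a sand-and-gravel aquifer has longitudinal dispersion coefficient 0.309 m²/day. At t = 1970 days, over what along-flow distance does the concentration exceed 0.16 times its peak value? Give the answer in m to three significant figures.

The plume is Gaussian with σ = √(2Dt) = √(2 × 0.309 × 1970) = 34.89 m.
C/C_peak = exp(−Δx²/(2σ²)) = 0.16 ⇒ Δx = σ·√(−2 ln 0.16) = 34.89 × 1.914 = 66.78 m.
Width = 2Δx = 134 m.

134 m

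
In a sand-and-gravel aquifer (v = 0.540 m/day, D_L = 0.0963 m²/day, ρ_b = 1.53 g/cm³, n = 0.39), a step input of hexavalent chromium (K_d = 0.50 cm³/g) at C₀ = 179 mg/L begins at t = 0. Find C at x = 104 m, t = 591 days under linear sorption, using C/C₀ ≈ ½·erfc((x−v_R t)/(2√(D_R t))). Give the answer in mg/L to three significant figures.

Retardation factor R = 1 + ρ_b·K_d/n = 1 + 1.53 × 0.50/0.39 = 2.962.
Sorption retards both mechanisms: v_R = v/R = 0.1823 m/day, D_R = D/R = 0.03251 m²/day.
v_R·t = 0.1823 × 591 = 107.7393 m; 2√(D_R t) = 8.767 m; argument = (104 − 107.7393)/8.767 = -0.4265.
C = C₀ × ½·erfc(-0.4265) = 179 × 0.7268 = 130 mg/L.

130 mg/L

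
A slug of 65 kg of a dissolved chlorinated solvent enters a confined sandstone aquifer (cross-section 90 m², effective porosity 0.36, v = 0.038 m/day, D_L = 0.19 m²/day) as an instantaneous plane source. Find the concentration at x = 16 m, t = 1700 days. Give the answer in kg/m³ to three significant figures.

0.00506 kg/m³

For an instantaneous plane source, C(x,t) = M/(n_e·A·√(4πDt)) · exp(−(x−vt)²/(4Dt)), with n_e·A the pore (flow) area.
Plume center vt = 0.038 × 1700 = 64.6 m, so the well at 16 m is 48.6 m upgradient of the peak.
√(4πDt) = 63.71 m, giving peak height M/(n_e·A·√(4πDt)) = 65/(0.36 × 90 × 63.71) = 0.03149 kg/m³.
(x−vt)²/(4Dt) = (-48.6)²/(4 × 0.19 × 1700) = 1.828; exp(−1.828) = 0.1607.
C = 0.03149 × 0.1607 = 0.00506 kg/m³.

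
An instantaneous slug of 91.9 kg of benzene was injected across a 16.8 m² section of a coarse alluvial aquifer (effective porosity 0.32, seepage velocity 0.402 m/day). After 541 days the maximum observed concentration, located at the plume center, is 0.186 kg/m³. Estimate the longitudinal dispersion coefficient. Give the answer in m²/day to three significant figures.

1.24 m²/day

At the plume center C_max = M/(n_e·A·√(4πDt)), so D = M²/(4πt·(n_e·A·C_max)²).
n_e·A·C_max = 0.32 × 16.8 × 0.186 = 0.9999 kg/m.
D = 91.9²/(4π × 541 × 0.9999²) = 1.24 m²/day.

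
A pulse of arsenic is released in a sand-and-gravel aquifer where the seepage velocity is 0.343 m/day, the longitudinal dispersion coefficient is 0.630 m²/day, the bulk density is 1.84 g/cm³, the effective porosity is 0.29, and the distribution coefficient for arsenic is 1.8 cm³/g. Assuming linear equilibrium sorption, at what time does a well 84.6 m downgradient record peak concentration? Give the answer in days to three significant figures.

3000 days

Retardation factor R = 1 + ρ_b·K_d/n = 1 + 1.84 × 1.8/0.29 = 12.42.
Sorption retards both mechanisms: v_R = v/R = 0.02762 m/day, D_R = D/R = 0.05072 m²/day.
Peak time from v_R²t² + 2D_R t − x² = 0: t = (√(D_R² + v_R²x²) − D_R)/v_R².
√(D_R² + v_R²x²) = √(0.05072² + 0.02762² × 84.6²) = 2.337; v_R² = 0.0007629.
t = (2.337 − 0.05072)/0.0007629 = 3000 days.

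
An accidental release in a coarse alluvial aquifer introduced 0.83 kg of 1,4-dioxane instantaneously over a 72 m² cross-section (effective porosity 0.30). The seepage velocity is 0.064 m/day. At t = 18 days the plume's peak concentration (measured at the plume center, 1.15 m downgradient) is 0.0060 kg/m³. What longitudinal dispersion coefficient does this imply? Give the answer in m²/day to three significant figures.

At the plume center C_max = M/(n_e·A·√(4πDt)), so D = M²/(4πt·(n_e·A·C_max)²).
n_e·A·C_max = 0.30 × 72 × 0.0060 = 0.1296 kg/m.
D = 0.83²/(4π × 18 × 0.1296²) = 0.181 m²/day.

0.181 m²/day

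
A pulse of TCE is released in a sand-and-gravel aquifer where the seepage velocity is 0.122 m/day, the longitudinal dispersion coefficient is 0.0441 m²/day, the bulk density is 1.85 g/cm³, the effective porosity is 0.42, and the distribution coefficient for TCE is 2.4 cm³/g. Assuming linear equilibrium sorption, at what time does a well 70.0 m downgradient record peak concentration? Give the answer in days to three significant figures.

Retardation factor R = 1 + ρ_b·K_d/n = 1 + 1.85 × 2.4/0.42 = 11.57.
Sorption retards both mechanisms: v_R = v/R = 0.01054 m/day, D_R = D/R = 0.003812 m²/day.
Peak time from v_R²t² + 2D_R t − x² = 0: t = (√(D_R² + v_R²x²) − D_R)/v_R².
√(D_R² + v_R²x²) = √(0.003812² + 0.01054² × 70.0²) = 0.7378; v_R² = 0.0001111.
t = (0.7378 − 0.003812)/0.0001111 = 6610 days.

6610 days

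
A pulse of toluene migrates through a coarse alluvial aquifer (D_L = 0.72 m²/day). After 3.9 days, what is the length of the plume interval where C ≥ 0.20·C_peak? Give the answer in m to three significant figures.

8.50 m

The plume is Gaussian with σ = √(2Dt) = √(2 × 0.72 × 3.9) = 2.370 m.
C/C_peak = exp(−Δx²/(2σ²)) = 0.20 ⇒ Δx = σ·√(−2 ln 0.20) = 2.370 × 1.794 = 4.252 m.
Width = 2Δx = 8.50 m.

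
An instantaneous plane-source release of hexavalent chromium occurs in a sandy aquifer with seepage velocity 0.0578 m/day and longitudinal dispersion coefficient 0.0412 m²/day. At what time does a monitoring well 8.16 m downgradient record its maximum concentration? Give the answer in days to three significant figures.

For the 1D instantaneous-source solution, setting ∂C/∂t = 0 at fixed x gives v²t² + 2Dt − x² = 0, so t = (√(D² + v²x²) − D)/v².
√(D² + v²x²) = √(0.0412² + 0.0578² × 8.16²) = 0.4734; v² = 0.00334084.
t = (0.4734 − 0.0412)/0.00334084 = 129 days (vs. the pure-advection estimate x/v = 141 d).

129 days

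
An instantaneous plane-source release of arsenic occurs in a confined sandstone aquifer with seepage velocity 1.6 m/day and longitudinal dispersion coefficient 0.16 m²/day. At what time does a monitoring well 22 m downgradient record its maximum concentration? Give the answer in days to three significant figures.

For the 1D instantaneous-source solution, setting ∂C/∂t = 0 at fixed x gives v²t² + 2Dt − x² = 0, so t = (√(D² + v²x²) − D)/v².
√(D² + v²x²) = √(0.16² + 1.6² × 22²) = 35.20; v² = 2.56.
t = (35.20 − 0.16)/2.56 = 13.7 days (vs. the pure-advection estimate x/v = 13.8 d).

13.7 days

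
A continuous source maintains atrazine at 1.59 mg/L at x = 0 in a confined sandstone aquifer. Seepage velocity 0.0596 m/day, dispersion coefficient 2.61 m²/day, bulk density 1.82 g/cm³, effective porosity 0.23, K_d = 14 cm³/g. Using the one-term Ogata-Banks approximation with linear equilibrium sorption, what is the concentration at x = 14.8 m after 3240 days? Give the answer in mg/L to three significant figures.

Retardation factor R = 1 + ρ_b·K_d/n = 1 + 1.82 × 14/0.23 = 111.8.
Sorption retards both mechanisms: v_R = v/R = 0.0005331 m/day, D_R = D/R = 0.02335 m²/day.
v_R·t = 0.0005331 × 3240 = 1.727244 m; 2√(D_R t) = 17.40 m; argument = (14.8 − 1.727244)/17.40 = 0.7513.
C = C₀ × ½·erfc(0.7513) = 1.59 × 0.1440 = 0.229 mg/L.

0.229 mg/L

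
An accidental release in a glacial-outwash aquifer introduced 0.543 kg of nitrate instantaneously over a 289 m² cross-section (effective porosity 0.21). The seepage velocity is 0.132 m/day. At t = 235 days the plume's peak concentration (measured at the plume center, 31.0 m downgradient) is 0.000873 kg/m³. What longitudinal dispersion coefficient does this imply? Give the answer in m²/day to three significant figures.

0.0356 m²/day

At the plume center C_max = M/(n_e·A·√(4πDt)), so D = M²/(4πt·(n_e·A·C_max)²).
n_e·A·C_max = 0.21 × 289 × 0.000873 = 0.05298 kg/m.
D = 0.543²/(4π × 235 × 0.05298²) = 0.0356 m²/day.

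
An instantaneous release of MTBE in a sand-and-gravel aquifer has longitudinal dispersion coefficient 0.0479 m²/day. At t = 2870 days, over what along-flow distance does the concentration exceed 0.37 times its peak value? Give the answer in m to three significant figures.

46.8 m

The plume is Gaussian with σ = √(2Dt) = √(2 × 0.0479 × 2870) = 16.58 m.
C/C_peak = exp(−Δx²/(2σ²)) = 0.37 ⇒ Δx = σ·√(−2 ln 0.37) = 16.58 × 1.410 = 23.38 m.
Width = 2Δx = 46.8 m.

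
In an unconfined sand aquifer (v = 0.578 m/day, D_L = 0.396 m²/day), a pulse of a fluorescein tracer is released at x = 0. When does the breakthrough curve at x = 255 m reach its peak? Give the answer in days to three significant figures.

440 days

For the 1D instantaneous-source solution, setting ∂C/∂t = 0 at fixed x gives v²t² + 2Dt − x² = 0, so t = (√(D² + v²x²) − D)/v².
√(D² + v²x²) = √(0.396² + 0.578² × 255²) = 147.4; v² = 0.334084.
t = (147.4 − 0.396)/0.334084 = 440 days (vs. the pure-advection estimate x/v = 441 d).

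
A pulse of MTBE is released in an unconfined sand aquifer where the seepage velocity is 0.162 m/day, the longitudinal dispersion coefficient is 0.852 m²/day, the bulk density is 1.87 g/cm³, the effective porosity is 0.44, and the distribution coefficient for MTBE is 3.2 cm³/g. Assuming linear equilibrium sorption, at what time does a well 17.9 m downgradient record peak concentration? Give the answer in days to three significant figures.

Retardation factor R = 1 + ρ_b·K_d/n = 1 + 1.87 × 3.2/0.44 = 14.60.
Sorption retards both mechanisms: v_R = v/R = 0.01110 m/day, D_R = D/R = 0.05836 m²/day.
Peak time from v_R²t² + 2D_R t − x² = 0: t = (√(D_R² + v_R²x²) − D_R)/v_R².
√(D_R² + v_R²x²) = √(0.05836² + 0.01110² × 17.9²) = 0.2071; v_R² = 0.0001232.
t = (0.2071 − 0.05836)/0.0001232 = 1210 days.

1210 days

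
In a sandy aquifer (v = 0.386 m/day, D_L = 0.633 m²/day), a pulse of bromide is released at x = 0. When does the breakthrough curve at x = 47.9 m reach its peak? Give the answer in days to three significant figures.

120 days

For the 1D instantaneous-source solution, setting ∂C/∂t = 0 at fixed x gives v²t² + 2Dt − x² = 0, so t = (√(D² + v²x²) − D)/v².
√(D² + v²x²) = √(0.633² + 0.386² × 47.9²) = 18.50; v² = 0.148996.
t = (18.50 − 0.633)/0.148996 = 120 days (vs. the pure-advection estimate x/v = 124 d).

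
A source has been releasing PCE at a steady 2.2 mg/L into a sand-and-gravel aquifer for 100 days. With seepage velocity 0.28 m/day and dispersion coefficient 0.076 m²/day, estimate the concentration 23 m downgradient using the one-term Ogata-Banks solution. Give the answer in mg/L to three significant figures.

For a continuous step input, C/C₀ ≈ ½·erfc((x−vt)/(2√(Dt))).
vt = 0.28 × 100 = 28 m and 2√(Dt) = 2√(0.076 × 100) = 5.514 m.
Argument (x−vt)/(2√(Dt)) = (23 − 28)/5.514 = -0.9068; ½·erfc(-0.9068) = 0.9002.
C = 2.2 × 0.9002 = 1.98 mg/L.

1.98 mg/L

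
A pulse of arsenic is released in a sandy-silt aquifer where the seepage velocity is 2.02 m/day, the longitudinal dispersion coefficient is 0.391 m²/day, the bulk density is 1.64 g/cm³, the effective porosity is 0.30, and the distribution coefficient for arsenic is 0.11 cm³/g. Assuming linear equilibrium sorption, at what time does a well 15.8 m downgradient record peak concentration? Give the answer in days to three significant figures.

12.4 days

Retardation factor R = 1 + ρ_b·K_d/n = 1 + 1.64 × 0.11/0.30 = 1.601.
Sorption retards both mechanisms: v_R = v/R = 1.262 m/day, D_R = D/R = 0.2442 m²/day.
Peak time from v_R²t² + 2D_R t − x² = 0: t = (√(D_R² + v_R²x²) − D_R)/v_R².
√(D_R² + v_R²x²) = √(0.2442² + 1.262² × 15.8²) = 19.94; v_R² = 1.593.
t = (19.94 − 0.2442)/1.593 = 12.4 days.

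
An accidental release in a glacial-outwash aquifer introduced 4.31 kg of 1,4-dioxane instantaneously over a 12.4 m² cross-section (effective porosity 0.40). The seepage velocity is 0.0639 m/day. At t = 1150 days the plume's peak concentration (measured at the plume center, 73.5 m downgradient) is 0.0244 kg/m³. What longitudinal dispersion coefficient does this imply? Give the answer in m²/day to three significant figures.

At the plume center C_max = M/(n_e·A·√(4πDt)), so D = M²/(4πt·(n_e·A·C_max)²).
n_e·A·C_max = 0.40 × 12.4 × 0.0244 = 0.1210 kg/m.
D = 4.31²/(4π × 1150 × 0.1210²) = 0.0878 m²/day.

0.0878 m²/day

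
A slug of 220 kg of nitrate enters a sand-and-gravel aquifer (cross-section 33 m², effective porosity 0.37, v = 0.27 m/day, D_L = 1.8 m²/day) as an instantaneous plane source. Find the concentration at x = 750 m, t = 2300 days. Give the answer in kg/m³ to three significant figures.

For an instantaneous plane source, C(x,t) = M/(n_e·A·√(4πDt)) · exp(−(x−vt)²/(4Dt)), with n_e·A the pore (flow) area.
Plume center vt = 0.27 × 2300 = 621 m, so the well at 750 m is 129 m downgradient of the peak.
√(4πDt) = 228.1 m, giving peak height M/(n_e·A·√(4πDt)) = 220/(0.37 × 33 × 228.1) = 0.07899 kg/m³.
(x−vt)²/(4Dt) = (129)²/(4 × 1.8 × 2300) = 1.005; exp(−1.005) = 0.3660.
C = 0.07899 × 0.3660 = 0.0289 kg/m³.

0.0289 kg/m³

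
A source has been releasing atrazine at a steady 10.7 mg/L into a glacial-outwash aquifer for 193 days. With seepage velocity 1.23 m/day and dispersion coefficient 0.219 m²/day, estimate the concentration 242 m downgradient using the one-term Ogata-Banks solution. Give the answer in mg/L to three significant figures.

For a continuous step input, C/C₀ ≈ ½·erfc((x−vt)/(2√(Dt))).
vt = 1.23 × 193 = 237.39 m and 2√(Dt) = 2√(0.219 × 193) = 13.00 m.
Argument (x−vt)/(2√(Dt)) = (242 − 237.39)/13.00 = 0.3546; ½·erfc(0.3546) = 0.3080.
C = 10.7 × 0.3080 = 3.30 mg/L.

3.30 mg/L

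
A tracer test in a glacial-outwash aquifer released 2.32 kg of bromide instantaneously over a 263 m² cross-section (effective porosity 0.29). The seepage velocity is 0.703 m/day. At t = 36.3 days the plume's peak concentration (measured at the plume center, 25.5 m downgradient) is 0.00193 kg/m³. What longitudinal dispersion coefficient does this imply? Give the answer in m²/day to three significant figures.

0.545 m²/day

At the plume center C_max = M/(n_e·A·√(4πDt)), so D = M²/(4πt·(n_e·A·C_max)²).
n_e·A·C_max = 0.29 × 263 × 0.00193 = 0.1472 kg/m.
D = 2.32²/(4π × 36.3 × 0.1472²) = 0.545 m²/day.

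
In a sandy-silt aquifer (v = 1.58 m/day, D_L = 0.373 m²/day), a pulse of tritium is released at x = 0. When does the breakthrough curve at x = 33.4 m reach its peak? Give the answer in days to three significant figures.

21.0 days

For the 1D instantaneous-source solution, setting ∂C/∂t = 0 at fixed x gives v²t² + 2Dt − x² = 0, so t = (√(D² + v²x²) − D)/v².
√(D² + v²x²) = √(0.373² + 1.58² × 33.4²) = 52.77; v² = 2.4964.
t = (52.77 − 0.373)/2.4964 = 21.0 days (vs. the pure-advection estimate x/v = 21.1 d).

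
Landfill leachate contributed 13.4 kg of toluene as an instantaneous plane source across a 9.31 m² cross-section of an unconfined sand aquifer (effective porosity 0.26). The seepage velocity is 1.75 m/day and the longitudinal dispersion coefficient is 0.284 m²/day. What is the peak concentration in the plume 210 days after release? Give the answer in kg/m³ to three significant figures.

The peak of an instantaneous 1D plume sits at x = vt; there the Gaussian factor is 1 and C_max = M/(n_e·A·√(4πDt)), where n_e·A is the pore area the mass is dissolved in.
√(4πDt) = √(4π × 0.284 × 210) = 27.38 m, so C_max = 13.4/(0.26 × 9.31 × 27.38) = 0.202 kg/m³.

0.202 kg/m³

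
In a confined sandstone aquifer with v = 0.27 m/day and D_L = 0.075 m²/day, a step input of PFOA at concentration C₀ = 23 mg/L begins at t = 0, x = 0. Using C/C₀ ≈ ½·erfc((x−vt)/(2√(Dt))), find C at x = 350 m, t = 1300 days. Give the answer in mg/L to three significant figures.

For a continuous step input, C/C₀ ≈ ½·erfc((x−vt)/(2√(Dt))).
vt = 0.27 × 1300 = 351 m and 2√(Dt) = 2√(0.075 × 1300) = 19.75 m.
Argument (x−vt)/(2√(Dt)) = (350 − 351)/19.75 = -0.05063; ½·erfc(-0.05063) = 0.5285.
C = 23 × 0.5285 = 12.2 mg/L.

12.2 mg/L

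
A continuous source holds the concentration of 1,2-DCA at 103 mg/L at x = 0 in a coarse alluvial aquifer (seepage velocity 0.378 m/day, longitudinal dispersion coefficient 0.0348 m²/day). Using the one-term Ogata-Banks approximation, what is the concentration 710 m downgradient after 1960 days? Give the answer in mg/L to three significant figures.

For a continuous step input, C/C₀ ≈ ½·erfc((x−vt)/(2√(Dt))).
vt = 0.378 × 1960 = 740.88 m and 2√(Dt) = 2√(0.0348 × 1960) = 16.52 m.
Argument (x−vt)/(2√(Dt)) = (710 − 740.88)/16.52 = -1.869; ½·erfc(-1.869) = 0.9959.
C = 103 × 0.9959 = 103 mg/L.

103 mg/L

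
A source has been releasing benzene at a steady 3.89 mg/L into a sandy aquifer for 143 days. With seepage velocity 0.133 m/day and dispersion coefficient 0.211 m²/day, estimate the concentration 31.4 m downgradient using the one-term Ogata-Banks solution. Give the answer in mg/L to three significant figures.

For a continuous step input, C/C₀ ≈ ½·erfc((x−vt)/(2√(Dt))).
vt = 0.133 × 143 = 19.019 m and 2√(Dt) = 2√(0.211 × 143) = 10.99 m.
Argument (x−vt)/(2√(Dt)) = (31.4 − 19.019)/10.99 = 1.127; ½·erfc(1.127) = 0.05549.
C = 3.89 × 0.05549 = 0.216 mg/L.

0.216 mg/L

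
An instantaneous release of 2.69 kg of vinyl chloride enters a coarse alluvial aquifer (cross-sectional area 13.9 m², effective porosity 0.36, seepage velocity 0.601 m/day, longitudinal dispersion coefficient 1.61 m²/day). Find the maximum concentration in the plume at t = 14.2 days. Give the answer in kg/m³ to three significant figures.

0.0317 kg/m³

The peak of an instantaneous 1D plume sits at x = vt; there the Gaussian factor is 1 and C_max = M/(n_e·A·√(4πDt)), where n_e·A is the pore area the mass is dissolved in.
√(4πDt) = √(4π × 1.61 × 14.2) = 16.95 m, so C_max = 2.69/(0.36 × 13.9 × 16.95) = 0.0317 kg/m³.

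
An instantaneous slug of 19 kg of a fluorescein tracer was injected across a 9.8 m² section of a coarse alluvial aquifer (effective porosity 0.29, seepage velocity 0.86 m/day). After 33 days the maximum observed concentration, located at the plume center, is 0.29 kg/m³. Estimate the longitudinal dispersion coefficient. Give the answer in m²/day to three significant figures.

At the plume center C_max = M/(n_e·A·√(4πDt)), so D = M²/(4πt·(n_e·A·C_max)²).
n_e·A·C_max = 0.29 × 9.8 × 0.29 = 0.8242 kg/m.
D = 19²/(4π × 33 × 0.8242²) = 1.28 m²/day.

1.28 m²/day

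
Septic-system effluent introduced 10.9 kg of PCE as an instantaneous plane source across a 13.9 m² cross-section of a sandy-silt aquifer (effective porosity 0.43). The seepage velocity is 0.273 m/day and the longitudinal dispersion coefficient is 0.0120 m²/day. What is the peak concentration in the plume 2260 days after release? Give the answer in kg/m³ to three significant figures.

0.0988 kg/m³

The peak of an instantaneous 1D plume sits at x = vt; there the Gaussian factor is 1 and C_max = M/(n_e·A·√(4πDt)), where n_e·A is the pore area the mass is dissolved in.
√(4πDt) = √(4π × 0.0120 × 2260) = 18.46 m, so C_max = 10.9/(0.43 × 13.9 × 18.46) = 0.0988 kg/m³.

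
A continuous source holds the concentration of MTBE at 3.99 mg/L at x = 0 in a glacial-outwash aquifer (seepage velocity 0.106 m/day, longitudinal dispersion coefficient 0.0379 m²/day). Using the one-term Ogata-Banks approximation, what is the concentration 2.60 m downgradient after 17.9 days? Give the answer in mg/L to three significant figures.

For a continuous step input, C/C₀ ≈ ½·erfc((x−vt)/(2√(Dt))).
vt = 0.106 × 17.9 = 1.8974 m and 2√(Dt) = 2√(0.0379 × 17.9) = 1.647 m.
Argument (x−vt)/(2√(Dt)) = (2.60 − 1.8974)/1.647 = 0.4266; ½·erfc(0.4266) = 0.2732.
C = 3.99 × 0.2732 = 1.09 mg/L.

1.09 mg/L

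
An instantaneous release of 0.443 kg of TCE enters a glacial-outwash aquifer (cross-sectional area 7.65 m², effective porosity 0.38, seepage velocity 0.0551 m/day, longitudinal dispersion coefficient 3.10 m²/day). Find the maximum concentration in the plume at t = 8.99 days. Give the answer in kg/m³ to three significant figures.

The peak of an instantaneous 1D plume sits at x = vt; there the Gaussian factor is 1 and C_max = M/(n_e·A·√(4πDt)), where n_e·A is the pore area the mass is dissolved in.
√(4πDt) = √(4π × 3.10 × 8.99) = 18.71 m, so C_max = 0.443/(0.38 × 7.65 × 18.71) = 0.00814 kg/m³.

0.00814 kg/m³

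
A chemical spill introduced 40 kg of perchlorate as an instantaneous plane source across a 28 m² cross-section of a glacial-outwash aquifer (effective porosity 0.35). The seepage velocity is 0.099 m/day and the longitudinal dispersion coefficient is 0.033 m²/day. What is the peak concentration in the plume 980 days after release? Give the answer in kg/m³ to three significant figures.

0.202 kg/m³

The peak of an instantaneous 1D plume sits at x = vt; there the Gaussian factor is 1 and C_max = M/(n_e·A·√(4πDt)), where n_e·A is the pore area the mass is dissolved in.
√(4πDt) = √(4π × 0.033 × 980) = 20.16 m, so C_max = 40/(0.35 × 28 × 20.16) = 0.202 kg/m³.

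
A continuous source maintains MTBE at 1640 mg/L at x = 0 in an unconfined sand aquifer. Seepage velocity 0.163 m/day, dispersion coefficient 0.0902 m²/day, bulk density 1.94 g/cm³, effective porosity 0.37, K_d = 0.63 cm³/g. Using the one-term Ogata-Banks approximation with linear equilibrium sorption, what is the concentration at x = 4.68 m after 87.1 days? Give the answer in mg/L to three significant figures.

Retardation factor R = 1 + ρ_b·K_d/n = 1 + 1.94 × 0.63/0.37 = 4.303.
Sorption retards both mechanisms: v_R = v/R = 0.03788 m/day, D_R = D/R = 0.02096 m²/day.
v_R·t = 0.03788 × 87.1 = 3.299348 m; 2√(D_R t) = 2.702 m; argument = (4.68 − 3.299348)/2.702 = 0.5110.
C = C₀ × ½·erfc(0.5110) = 1640 × 0.2349 = 385 mg/L.

385 mg/L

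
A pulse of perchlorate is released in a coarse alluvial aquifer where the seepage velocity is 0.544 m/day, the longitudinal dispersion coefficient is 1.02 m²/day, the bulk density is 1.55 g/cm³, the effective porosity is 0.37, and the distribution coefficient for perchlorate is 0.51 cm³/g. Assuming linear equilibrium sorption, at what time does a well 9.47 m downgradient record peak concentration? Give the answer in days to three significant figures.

44.8 days

Retardation factor R = 1 + ρ_b·K_d/n = 1 + 1.55 × 0.51/0.37 = 3.136.
Sorption retards both mechanisms: v_R = v/R = 0.1735 m/day, D_R = D/R = 0.3253 m²/day.
Peak time from v_R²t² + 2D_R t − x² = 0: t = (√(D_R² + v_R²x²) − D_R)/v_R².
√(D_R² + v_R²x²) = √(0.3253² + 0.1735² × 9.47²) = 1.675; v_R² = 0.03010.
t = (1.675 − 0.3253)/0.03010 = 44.8 days.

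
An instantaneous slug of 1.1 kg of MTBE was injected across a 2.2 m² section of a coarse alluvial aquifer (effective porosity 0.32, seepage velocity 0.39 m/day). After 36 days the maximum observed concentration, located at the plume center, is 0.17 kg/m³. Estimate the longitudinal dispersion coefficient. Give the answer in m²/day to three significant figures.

At the plume center C_max = M/(n_e·A·√(4πDt)), so D = M²/(4πt·(n_e·A·C_max)²).
n_e·A·C_max = 0.32 × 2.2 × 0.17 = 0.1197 kg/m.
D = 1.1²/(4π × 36 × 0.1197²) = 0.187 m²/day.

0.187 m²/day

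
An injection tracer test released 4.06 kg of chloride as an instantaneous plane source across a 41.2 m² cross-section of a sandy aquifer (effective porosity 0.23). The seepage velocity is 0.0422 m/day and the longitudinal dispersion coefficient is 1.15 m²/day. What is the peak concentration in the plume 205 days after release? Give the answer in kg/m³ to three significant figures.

0.00787 kg/m³

The peak of an instantaneous 1D plume sits at x = vt; there the Gaussian factor is 1 and C_max = M/(n_e·A·√(4πDt)), where n_e·A is the pore area the mass is dissolved in.
√(4πDt) = √(4π × 1.15 × 205) = 54.43 m, so C_max = 4.06/(0.23 × 41.2 × 54.43) = 0.00787 kg/m³.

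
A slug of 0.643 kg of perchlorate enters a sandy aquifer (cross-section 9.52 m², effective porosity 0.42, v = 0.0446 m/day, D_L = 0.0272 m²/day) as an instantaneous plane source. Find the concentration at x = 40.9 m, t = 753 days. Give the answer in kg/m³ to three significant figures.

For an instantaneous plane source, C(x,t) = M/(n_e·A·√(4πDt)) · exp(−(x−vt)²/(4Dt)), with n_e·A the pore (flow) area.
Plume center vt = 0.0446 × 753 = 33.5838 m, so the well at 40.9 m is 7.3162 m downgradient of the peak.
√(4πDt) = 16.04 m, giving peak height M/(n_e·A·√(4πDt)) = 0.643/(0.42 × 9.52 × 16.04) = 0.01003 kg/m³.
(x−vt)²/(4Dt) = (7.3162)²/(4 × 0.0272 × 753) = 0.6534; exp(−0.6534) = 0.5203.
C = 0.01003 × 0.5203 = 0.00522 kg/m³.

0.00522 kg/m³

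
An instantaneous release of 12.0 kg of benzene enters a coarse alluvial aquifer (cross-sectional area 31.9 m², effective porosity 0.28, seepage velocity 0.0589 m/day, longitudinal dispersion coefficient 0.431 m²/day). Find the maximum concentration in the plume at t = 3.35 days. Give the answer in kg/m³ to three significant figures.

0.315 kg/m³

The peak of an instantaneous 1D plume sits at x = vt; there the Gaussian factor is 1 and C_max = M/(n_e·A·√(4πDt)), where n_e·A is the pore area the mass is dissolved in.
√(4πDt) = √(4π × 0.431 × 3.35) = 4.260 m, so C_max = 12.0/(0.28 × 31.9 × 4.260) = 0.315 kg/m³.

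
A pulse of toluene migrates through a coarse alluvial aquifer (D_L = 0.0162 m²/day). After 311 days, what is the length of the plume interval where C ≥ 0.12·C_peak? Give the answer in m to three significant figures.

13.1 m

The plume is Gaussian with σ = √(2Dt) = √(2 × 0.0162 × 311) = 3.174 m.
C/C_peak = exp(−Δx²/(2σ²)) = 0.12 ⇒ Δx = σ·√(−2 ln 0.12) = 3.174 × 2.059 = 6.535 m.
Width = 2Δx = 13.1 m.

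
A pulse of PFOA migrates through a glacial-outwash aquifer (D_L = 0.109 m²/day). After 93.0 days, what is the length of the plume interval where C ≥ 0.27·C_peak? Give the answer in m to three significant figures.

14.6 m

The plume is Gaussian with σ = √(2Dt) = √(2 × 0.109 × 93.0) = 4.503 m.
C/C_peak = exp(−Δx²/(2σ²)) = 0.27 ⇒ Δx = σ·√(−2 ln 0.27) = 4.503 × 1.618 = 7.286 m.
Width = 2Δx = 14.6 m.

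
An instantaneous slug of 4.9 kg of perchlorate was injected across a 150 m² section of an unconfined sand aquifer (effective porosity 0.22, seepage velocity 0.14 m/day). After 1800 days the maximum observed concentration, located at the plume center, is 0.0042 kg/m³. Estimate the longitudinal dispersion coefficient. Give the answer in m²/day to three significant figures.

At the plume center C_max = M/(n_e·A·√(4πDt)), so D = M²/(4πt·(n_e·A·C_max)²).
n_e·A·C_max = 0.22 × 150 × 0.0042 = 0.1386 kg/m.
D = 4.9²/(4π × 1800 × 0.1386²) = 0.0553 m²/day.

0.0553 m²/day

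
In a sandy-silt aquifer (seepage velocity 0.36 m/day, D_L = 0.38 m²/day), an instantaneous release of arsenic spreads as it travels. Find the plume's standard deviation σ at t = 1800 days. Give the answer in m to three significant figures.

37.0 m

Dispersive spreading gives a Gaussian with σ² = 2Dt; advection only shifts the center.
σ = √(2 × 0.38 × 1800) = 37.0 m.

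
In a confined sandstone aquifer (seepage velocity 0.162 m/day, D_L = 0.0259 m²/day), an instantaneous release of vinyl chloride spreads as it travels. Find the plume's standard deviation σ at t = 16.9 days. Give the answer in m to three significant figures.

0.936 m

Dispersive spreading gives a Gaussian with σ² = 2Dt; advection only shifts the center.
σ = √(2 × 0.0259 × 16.9) = 0.936 m.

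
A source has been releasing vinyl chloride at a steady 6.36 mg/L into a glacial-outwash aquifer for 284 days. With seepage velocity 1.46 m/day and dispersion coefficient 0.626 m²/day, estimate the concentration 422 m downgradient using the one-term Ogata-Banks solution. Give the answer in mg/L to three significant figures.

2.21 mg/L

For a continuous step input, C/C₀ ≈ ½·erfc((x−vt)/(2√(Dt))).
vt = 1.46 × 284 = 414.64 m and 2√(Dt) = 2√(0.626 × 284) = 26.67 m.
Argument (x−vt)/(2√(Dt)) = (422 − 414.64)/26.67 = 0.2760; ½·erfc(0.2760) = 0.3481.
C = 6.36 × 0.3481 = 2.21 mg/L.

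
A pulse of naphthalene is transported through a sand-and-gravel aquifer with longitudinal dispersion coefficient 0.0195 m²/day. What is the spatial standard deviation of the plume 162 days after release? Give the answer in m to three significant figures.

2.51 m

Dispersive spreading gives a Gaussian with σ² = 2Dt; advection only shifts the center.
σ = √(2 × 0.0195 × 162) = 2.51 m.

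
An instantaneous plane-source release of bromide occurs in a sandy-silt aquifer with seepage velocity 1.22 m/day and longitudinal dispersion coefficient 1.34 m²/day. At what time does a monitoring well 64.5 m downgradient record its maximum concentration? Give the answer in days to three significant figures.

52.0 days

For the 1D instantaneous-source solution, setting ∂C/∂t = 0 at fixed x gives v²t² + 2Dt − x² = 0, so t = (√(D² + v²x²) − D)/v².
√(D² + v²x²) = √(1.34² + 1.22² × 64.5²) = 78.70; v² = 1.4884.
t = (78.70 − 1.34)/1.4884 = 52.0 days (vs. the pure-advection estimate x/v = 52.9 d).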